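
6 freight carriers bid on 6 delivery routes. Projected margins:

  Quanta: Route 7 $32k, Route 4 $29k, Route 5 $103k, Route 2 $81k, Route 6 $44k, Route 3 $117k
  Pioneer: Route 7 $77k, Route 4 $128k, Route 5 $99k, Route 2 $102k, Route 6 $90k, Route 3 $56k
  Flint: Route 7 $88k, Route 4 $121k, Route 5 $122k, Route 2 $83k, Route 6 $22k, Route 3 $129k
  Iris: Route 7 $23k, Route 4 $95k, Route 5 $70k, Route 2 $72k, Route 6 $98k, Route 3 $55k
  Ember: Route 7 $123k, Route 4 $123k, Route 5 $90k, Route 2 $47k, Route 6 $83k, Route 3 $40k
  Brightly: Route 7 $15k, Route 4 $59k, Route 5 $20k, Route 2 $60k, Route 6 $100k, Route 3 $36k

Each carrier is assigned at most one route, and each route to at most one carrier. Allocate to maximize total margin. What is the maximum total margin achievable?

This is the linear assignment problem.
Optimal: Quanta→Route 3 ($117k), Pioneer→Route 4 ($128k), Flint→Route 5 ($122k), Iris→Route 2 ($72k), Ember→Route 7 ($123k), Brightly→Route 6 ($100k) — total 117+128+122+72+123+100 = $662k.
Max-entry greedy (repeatedly take the single best remaining cell) gives $655k, worse by 7.
Next-best assignment: Quanta→Route 3, Pioneer→Route 2, Flint→Route 5, Iris→Route 4, Ember→Route 7, Brightly→Route 6 = $659k.

Max total: $662k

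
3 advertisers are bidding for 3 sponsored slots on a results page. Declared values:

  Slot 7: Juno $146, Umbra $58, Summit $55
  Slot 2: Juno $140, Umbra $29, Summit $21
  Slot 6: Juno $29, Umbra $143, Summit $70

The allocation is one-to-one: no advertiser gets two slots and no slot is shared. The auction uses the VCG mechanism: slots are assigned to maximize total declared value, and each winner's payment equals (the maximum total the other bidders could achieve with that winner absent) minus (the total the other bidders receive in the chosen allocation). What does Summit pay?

Summit pays $6.

Efficient allocation: Juno→Slot 2 ($140), Umbra→Slot 6 ($143), Summit→Slot 7 ($55); total welfare W = $338.
Summit receives Slot 7 at value $55, so the others get W − 55 = $283.
Without Summit: best allocation of the remaining 2 bidders over all 3 slots is Juno→Slot 7 ($146), Umbra→Slot 6 ($143), total $289.
VCG payment = (others' best without Summit) − (others' welfare with Summit) = 289 − 283 = $6.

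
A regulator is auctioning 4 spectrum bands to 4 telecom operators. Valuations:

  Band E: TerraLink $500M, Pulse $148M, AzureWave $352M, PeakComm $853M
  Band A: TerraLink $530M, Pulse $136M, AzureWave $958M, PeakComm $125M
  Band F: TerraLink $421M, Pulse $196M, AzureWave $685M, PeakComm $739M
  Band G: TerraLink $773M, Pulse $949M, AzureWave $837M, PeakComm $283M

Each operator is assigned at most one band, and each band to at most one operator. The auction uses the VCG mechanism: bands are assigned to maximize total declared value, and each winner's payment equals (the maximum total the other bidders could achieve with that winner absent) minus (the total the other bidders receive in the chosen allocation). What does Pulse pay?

Efficient allocation: TerraLink→Band F ($421M), Pulse→Band G ($949M), AzureWave→Band A ($958M), PeakComm→Band E ($853M); total welfare W = $3181M.
Pulse receives Band G at value $949M, so the others get W − 949 = $2232M.
Without Pulse: best allocation of the remaining 3 bidders over all 4 bands is TerraLink→Band G ($773M), AzureWave→Band A ($958M), PeakComm→Band E ($853M), total $2584M.
VCG payment = (others' best without Pulse) − (others' welfare with Pulse) = 2584 − 2232 = $352M.

Pulse pays $352M.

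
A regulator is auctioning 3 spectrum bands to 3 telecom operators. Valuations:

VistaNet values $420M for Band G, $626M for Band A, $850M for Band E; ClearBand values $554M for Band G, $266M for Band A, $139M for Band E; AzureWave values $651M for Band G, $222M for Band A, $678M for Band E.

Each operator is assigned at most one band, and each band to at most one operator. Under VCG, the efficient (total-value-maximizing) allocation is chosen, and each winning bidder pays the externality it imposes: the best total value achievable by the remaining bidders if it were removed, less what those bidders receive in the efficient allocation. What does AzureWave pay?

AzureWave pays $224M.

Efficient allocation: VistaNet→Band A ($626M), ClearBand→Band G ($554M), AzureWave→Band E ($678M); total welfare W = $1858M.
AzureWave receives Band E at value $678M, so the others get W − 678 = $1180M.
Without AzureWave: best allocation of the remaining 2 bidders over all 3 bands is VistaNet→Band E ($850M), ClearBand→Band G ($554M), total $1404M.
VCG payment = (others' best without AzureWave) − (others' welfare with AzureWave) = 1404 − 1180 = $224M.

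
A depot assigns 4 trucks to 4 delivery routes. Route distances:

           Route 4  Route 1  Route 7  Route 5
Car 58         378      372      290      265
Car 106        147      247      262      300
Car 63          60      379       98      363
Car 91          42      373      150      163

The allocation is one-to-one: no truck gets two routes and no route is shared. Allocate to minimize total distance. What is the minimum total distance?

Optimal: Car 58→Route 5 (265 km), Car 106→Route 1 (247 km), Car 63→Route 7 (98 km), Car 91→Route 4 (42 km) — total 265+247+98+42 = 652 km.
Every other assignment is strictly worse.

Minimum total: 652 km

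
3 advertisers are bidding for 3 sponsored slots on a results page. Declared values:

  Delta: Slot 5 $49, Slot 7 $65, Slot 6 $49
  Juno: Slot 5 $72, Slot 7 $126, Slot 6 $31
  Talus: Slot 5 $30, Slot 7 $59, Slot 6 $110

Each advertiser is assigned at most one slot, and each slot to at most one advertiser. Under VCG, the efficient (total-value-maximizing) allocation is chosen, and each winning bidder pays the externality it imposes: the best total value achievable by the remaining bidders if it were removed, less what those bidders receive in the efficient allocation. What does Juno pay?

Juno pays $16.

Efficient allocation: Delta→Slot 5 ($49), Juno→Slot 7 ($126), Talus→Slot 6 ($110); total welfare W = $285.
Juno receives Slot 7 at value $126, so the others get W − 126 = $159.
Without Juno: best allocation of the remaining 2 bidders over all 3 slots is Delta→Slot 7 ($65), Talus→Slot 6 ($110), total $175.
VCG payment = (others' best without Juno) − (others' welfare with Juno) = 175 − 159 = $16.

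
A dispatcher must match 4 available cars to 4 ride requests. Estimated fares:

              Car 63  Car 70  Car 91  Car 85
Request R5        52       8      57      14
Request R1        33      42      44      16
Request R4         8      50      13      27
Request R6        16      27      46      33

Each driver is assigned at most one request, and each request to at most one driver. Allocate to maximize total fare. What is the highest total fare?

Optimal: Car 63→Request R5 ($52), Car 70→Request R4 ($50), Car 91→Request R1 ($44), Car 85→Request R6 ($33) — total 52+50+44+33 = $179.
Max-entry greedy (repeatedly take the single best remaining cell) gives $173, worse by 6.

Maximum total: $179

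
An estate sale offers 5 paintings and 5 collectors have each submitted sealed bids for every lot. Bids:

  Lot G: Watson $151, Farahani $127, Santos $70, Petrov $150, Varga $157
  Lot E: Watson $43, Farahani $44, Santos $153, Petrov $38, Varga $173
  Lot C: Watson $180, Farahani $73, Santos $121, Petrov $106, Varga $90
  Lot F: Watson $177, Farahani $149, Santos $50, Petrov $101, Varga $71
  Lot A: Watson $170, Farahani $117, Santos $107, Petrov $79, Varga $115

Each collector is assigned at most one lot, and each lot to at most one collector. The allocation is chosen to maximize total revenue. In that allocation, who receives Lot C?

Santos receives Lot C.

Optimal: Watson→Lot A ($170), Farahani→Lot F ($149), Santos→Lot C ($121), Petrov→Lot G ($150), Varga→Lot E ($173) — total 170+149+121+150+173 = $763.
Row-greedy (each collector in turn takes its best remaining lot) gives $747, worse by 16.
No other one-to-one assignment exceeds $763.
Santos's own top lot is Lot E ($153), but forcing Santos→Lot E and reassigning the rest optimally gives only $747 — worse by 16.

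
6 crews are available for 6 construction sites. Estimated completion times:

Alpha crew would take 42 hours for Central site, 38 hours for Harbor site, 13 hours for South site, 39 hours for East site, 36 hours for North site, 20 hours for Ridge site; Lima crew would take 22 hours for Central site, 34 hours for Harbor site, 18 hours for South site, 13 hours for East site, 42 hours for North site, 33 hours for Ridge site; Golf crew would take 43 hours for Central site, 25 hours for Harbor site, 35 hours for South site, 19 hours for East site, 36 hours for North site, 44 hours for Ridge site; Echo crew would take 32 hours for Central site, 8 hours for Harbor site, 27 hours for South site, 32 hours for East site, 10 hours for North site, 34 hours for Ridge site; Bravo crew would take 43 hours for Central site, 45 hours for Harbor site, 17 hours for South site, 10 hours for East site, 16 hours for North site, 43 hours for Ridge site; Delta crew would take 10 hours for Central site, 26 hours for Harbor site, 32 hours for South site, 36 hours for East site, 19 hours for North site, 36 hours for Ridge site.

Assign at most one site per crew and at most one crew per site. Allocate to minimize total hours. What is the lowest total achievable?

Min total: 91 hours

This is a one-to-one assignment (minimum-cost bipartite matching).
Optimal: Alpha crew→Ridge site (20 hours), Lima crew→South site (18 hours), Golf crew→East site (19 hours), Echo crew→Harbor site (8 hours), Bravo crew→North site (16 hours), Delta crew→Central site (10 hours) — total 20+18+19+8+16+10 = 91 hours.
Every other assignment is strictly worse.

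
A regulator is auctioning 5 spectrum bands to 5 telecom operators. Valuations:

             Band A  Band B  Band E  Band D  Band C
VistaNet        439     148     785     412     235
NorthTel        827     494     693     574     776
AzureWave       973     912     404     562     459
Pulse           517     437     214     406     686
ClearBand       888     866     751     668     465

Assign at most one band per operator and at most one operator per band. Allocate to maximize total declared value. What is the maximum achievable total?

Max total: $3884M

This is the linear assignment problem.
Optimal: VistaNet→Band E ($785M), NorthTel→Band D ($574M), AzureWave→Band A ($973M), Pulse→Band C ($686M), ClearBand→Band B ($866M) — total 785+574+973+686+866 = $3884M.
Row-greedy (each operator in turn takes its best remaining band) gives $3878M, worse by 6.
Next-best assignment: VistaNet→Band E, NorthTel→Band A, AzureWave→Band B, Pulse→Band C, ClearBand→Band D = $3878M.
Every other assignment is strictly worse.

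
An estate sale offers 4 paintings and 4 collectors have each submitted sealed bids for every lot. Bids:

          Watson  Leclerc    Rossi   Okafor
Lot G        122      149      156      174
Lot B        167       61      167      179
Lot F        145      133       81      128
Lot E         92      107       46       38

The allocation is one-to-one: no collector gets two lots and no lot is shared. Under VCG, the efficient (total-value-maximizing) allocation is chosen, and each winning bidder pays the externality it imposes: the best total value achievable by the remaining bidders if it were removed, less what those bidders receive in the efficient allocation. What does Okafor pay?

Okafor pays $42.

Efficient allocation: Watson→Lot F ($145), Leclerc→Lot E ($107), Rossi→Lot B ($167), Okafor→Lot G ($174); total welfare W = $593.
Okafor receives Lot G at value $174, so the others get W − 174 = $419.
Without Okafor: best allocation of the remaining 3 bidders over all 4 lots is Watson→Lot F ($145), Leclerc→Lot G ($149), Rossi→Lot B ($167), total $461.
VCG payment = (others' best without Okafor) − (others' welfare with Okafor) = 461 − 419 = $42.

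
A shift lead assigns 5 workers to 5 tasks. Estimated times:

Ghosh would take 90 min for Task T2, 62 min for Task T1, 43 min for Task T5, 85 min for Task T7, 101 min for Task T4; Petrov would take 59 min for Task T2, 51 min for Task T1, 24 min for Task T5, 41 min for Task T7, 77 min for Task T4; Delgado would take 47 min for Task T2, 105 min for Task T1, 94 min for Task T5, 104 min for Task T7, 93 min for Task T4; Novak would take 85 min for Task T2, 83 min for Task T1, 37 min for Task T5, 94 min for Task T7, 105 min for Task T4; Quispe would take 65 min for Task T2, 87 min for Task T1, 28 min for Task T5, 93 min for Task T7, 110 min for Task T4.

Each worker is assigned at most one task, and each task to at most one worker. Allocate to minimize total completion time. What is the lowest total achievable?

Min total: 283 min

Optimal: Ghosh→Task T1 (62 min), Petrov→Task T7 (41 min), Delgado→Task T2 (47 min), Novak→Task T4 (105 min), Quispe→Task T5 (28 min) — total 62+41+47+105+28 = 283 min.
Min-entry greedy (repeatedly take the single cheapest remaining cell) gives 331 min, worse by 48.
No other one-to-one assignment undercuts 283 min.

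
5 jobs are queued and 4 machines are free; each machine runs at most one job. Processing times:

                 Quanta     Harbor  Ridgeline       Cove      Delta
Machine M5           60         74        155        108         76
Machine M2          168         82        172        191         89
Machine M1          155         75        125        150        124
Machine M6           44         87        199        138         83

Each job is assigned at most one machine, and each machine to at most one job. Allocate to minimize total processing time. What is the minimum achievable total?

This is a one-to-one assignment (minimum-cost bipartite matching).
Optimal: Cove→Machine M5 (108 min), Delta→Machine M2 (89 min), Harbor→Machine M1 (75 min), Quanta→Machine M6 (44 min) — total 108+89+75+44 = 316 min.
Next-best assignment: Delta→Machine M5, Harbor→Machine M2, Ridgeline→Machine M1, Quanta→Machine M6 = 327 min.
No other one-to-one assignment undercuts 316 min.

Minimum total: 316 min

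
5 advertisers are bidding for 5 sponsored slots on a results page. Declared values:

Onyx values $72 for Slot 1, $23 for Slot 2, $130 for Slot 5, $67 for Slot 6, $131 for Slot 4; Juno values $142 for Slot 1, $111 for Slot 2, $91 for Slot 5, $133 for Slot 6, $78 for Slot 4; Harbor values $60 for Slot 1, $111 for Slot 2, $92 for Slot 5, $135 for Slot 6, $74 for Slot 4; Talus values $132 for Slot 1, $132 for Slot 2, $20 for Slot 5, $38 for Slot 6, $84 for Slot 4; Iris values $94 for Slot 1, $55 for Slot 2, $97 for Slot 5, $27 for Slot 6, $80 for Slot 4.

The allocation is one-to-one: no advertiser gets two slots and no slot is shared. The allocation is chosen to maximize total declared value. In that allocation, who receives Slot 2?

Optimal: Onyx→Slot 4 ($131), Juno→Slot 1 ($142), Harbor→Slot 6 ($135), Talus→Slot 2 ($132), Iris→Slot 5 ($97) — total 131+142+135+132+97 = $637.
Column-greedy (each slot in turn goes to its best remaining advertiser) gives $619, worse by 18.
Talus's own top slot is Slot 1 ($132), but forcing Talus→Slot 1 and reassigning the rest optimally gives only $606 — worse by 31.

Talus receives Slot 2.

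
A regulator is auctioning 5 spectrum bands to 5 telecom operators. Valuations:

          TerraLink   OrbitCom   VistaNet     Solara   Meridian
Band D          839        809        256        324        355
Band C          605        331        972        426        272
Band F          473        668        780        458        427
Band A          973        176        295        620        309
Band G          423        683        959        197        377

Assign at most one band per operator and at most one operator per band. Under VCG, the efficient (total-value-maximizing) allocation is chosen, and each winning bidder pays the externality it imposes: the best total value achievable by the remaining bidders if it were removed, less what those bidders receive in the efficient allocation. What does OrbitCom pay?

Efficient allocation: TerraLink→Band A ($973M), OrbitCom→Band D ($809M), VistaNet→Band G ($959M), Solara→Band C ($426M), Meridian→Band F ($427M); total welfare W = $3594M.
OrbitCom receives Band D at value $809M, so the others get W − 809 = $2785M.
Without OrbitCom: best allocation of the remaining 4 bidders over all 5 bands is TerraLink→Band D ($839M), VistaNet→Band C ($972M), Solara→Band A ($620M), Meridian→Band F ($427M), total $2858M.
VCG payment = (others' best without OrbitCom) − (others' welfare with OrbitCom) = 2858 − 2785 = $73M.

OrbitCom pays $73M.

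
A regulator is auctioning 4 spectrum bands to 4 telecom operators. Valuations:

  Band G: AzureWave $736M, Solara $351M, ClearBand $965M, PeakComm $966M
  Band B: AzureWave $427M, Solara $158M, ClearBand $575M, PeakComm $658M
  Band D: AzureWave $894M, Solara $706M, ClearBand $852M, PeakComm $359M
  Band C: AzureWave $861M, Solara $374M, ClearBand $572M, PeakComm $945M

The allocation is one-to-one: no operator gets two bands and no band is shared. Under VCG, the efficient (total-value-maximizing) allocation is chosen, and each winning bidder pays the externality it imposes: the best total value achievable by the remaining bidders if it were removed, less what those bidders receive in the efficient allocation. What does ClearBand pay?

ClearBand pays $308M.

Efficient allocation: AzureWave→Band C ($861M), Solara→Band D ($706M), ClearBand→Band G ($965M), PeakComm→Band B ($658M); total welfare W = $3190M.
ClearBand receives Band G at value $965M, so the others get W − 965 = $2225M.
Without ClearBand: best allocation of the remaining 3 bidders over all 4 bands is AzureWave→Band C ($861M), Solara→Band D ($706M), PeakComm→Band G ($966M), total $2533M.
VCG payment = (others' best without ClearBand) − (others' welfare with ClearBand) = 2533 − 2225 = $308M.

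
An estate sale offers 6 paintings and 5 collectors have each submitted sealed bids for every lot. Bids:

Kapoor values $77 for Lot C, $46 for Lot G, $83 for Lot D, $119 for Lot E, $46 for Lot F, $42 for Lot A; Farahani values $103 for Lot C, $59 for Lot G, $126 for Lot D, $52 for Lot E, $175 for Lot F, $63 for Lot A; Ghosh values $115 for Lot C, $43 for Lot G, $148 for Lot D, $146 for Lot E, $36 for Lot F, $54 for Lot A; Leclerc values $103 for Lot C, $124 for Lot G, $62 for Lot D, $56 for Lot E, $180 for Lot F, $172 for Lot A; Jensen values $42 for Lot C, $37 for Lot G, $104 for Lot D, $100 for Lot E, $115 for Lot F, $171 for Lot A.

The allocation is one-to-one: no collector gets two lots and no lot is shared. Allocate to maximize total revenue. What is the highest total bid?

Max total: $737

Optimal: Kapoor→Lot E ($119), Farahani→Lot F ($175), Ghosh→Lot D ($148), Leclerc→Lot G ($124), Jensen→Lot A ($171) — total 119+175+148+124+171 = $737.
Row-greedy (each collector in turn takes its best remaining lot) gives $656, worse by 81.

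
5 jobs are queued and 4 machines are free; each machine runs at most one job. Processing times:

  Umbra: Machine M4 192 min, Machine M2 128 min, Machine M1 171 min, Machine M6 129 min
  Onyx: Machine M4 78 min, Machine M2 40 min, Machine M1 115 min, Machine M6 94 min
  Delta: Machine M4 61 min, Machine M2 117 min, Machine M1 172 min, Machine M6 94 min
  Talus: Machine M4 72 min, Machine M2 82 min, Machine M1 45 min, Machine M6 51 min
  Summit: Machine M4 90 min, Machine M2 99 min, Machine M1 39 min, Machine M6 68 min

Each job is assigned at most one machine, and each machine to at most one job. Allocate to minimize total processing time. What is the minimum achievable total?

Minimum total: 191 min

This is the linear assignment problem.
Optimal: Delta→Machine M4 (61 min), Onyx→Machine M2 (40 min), Summit→Machine M1 (39 min), Talus→Machine M6 (51 min) — total 61+40+39+51 = 191 min.
Row-greedy (each job in turn takes its cheapest remaining machine) gives 345 min, worse by 154.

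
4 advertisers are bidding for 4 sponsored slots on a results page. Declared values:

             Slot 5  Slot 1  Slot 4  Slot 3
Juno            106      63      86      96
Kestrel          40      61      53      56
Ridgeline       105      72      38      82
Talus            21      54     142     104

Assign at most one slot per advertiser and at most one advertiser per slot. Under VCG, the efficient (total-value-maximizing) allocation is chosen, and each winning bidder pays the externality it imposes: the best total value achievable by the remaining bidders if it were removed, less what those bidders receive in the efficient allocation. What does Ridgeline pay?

Ridgeline pays $10.

Efficient allocation: Juno→Slot 3 ($96), Kestrel→Slot 1 ($61), Ridgeline→Slot 5 ($105), Talus→Slot 4 ($142); total welfare W = $404.
Ridgeline receives Slot 5 at value $105, so the others get W − 105 = $299.
Without Ridgeline: best allocation of the remaining 3 bidders over all 4 slots is Juno→Slot 5 ($106), Kestrel→Slot 1 ($61), Talus→Slot 4 ($142), total $309.
VCG payment = (others' best without Ridgeline) − (others' welfare with Ridgeline) = 309 − 299 = $10.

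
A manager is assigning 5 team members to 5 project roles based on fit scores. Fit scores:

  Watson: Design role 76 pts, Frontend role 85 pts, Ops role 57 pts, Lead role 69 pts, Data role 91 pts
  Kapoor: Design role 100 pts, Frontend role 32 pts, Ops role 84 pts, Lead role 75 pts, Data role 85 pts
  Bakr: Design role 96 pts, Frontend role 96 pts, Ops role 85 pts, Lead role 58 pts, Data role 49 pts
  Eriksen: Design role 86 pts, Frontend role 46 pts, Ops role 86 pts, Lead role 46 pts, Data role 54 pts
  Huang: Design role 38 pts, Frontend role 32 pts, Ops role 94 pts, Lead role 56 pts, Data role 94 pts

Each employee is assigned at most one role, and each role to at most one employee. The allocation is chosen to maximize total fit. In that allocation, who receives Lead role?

Watson receives Lead role.

Optimal: Watson→Lead role (69 pts), Kapoor→Design role (100 pts), Bakr→Frontend role (96 pts), Eriksen→Ops role (86 pts), Huang→Data role (94 pts) — total 69+100+96+86+94 = 445 pts.
Row-greedy (each employee in turn takes its best remaining role) gives 429 pts, worse by 16.
Every other assignment is strictly worse.
Watson's own top role is Data role (91 pts), but forcing Watson→Data role and reassigning the rest optimally gives only 442 pts — worse by 3.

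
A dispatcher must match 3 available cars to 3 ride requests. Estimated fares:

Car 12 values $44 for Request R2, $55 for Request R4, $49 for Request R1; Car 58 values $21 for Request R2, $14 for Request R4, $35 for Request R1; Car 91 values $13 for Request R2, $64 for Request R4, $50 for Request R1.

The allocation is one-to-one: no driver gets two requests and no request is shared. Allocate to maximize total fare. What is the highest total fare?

Optimal: Car 12→Request R2 ($44), Car 58→Request R1 ($35), Car 91→Request R4 ($64) — total 44+35+64 = $143.

Maximum total: $143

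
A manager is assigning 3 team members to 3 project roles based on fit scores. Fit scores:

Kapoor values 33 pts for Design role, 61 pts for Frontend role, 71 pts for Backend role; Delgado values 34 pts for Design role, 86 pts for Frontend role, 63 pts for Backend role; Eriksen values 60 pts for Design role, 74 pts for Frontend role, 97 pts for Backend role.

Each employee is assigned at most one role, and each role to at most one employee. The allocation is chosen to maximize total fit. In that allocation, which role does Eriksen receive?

Optimal: Kapoor→Backend role (71 pts), Delgado→Frontend role (86 pts), Eriksen→Design role (60 pts) — total 71+86+60 = 217 pts.
Max-entry greedy (repeatedly take the single best remaining cell) gives 216 pts, worse by 1.
Next-best assignment: Kapoor→Design role, Delgado→Frontend role, Eriksen→Backend role = 216 pts.
Swapping Eriksen↔Delgado (Eriksen→Frontend role 74 pts, Delgado→Design role 34 pts) loses 38.
Every other assignment is strictly worse.
Eriksen's own top role is Backend role (97 pts), but forcing Eriksen→Backend role and reassigning the rest optimally gives only 216 pts — worse by 1.

Eriksen receives Design role.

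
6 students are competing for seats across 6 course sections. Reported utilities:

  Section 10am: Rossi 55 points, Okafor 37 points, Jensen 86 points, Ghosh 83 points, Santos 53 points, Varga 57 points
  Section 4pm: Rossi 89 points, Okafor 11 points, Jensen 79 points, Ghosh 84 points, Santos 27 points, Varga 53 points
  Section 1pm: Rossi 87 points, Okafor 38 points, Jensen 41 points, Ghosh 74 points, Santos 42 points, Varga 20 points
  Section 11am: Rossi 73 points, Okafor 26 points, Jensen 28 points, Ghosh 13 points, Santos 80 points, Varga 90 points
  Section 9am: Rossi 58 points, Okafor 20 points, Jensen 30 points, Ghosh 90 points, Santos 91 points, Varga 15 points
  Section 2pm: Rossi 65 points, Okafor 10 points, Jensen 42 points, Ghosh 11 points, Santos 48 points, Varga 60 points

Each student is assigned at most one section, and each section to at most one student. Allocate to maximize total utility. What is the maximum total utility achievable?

Maximum total: 454 points

Optimal: Rossi→Section 2pm (65 points), Okafor→Section 1pm (38 points), Jensen→Section 10am (86 points), Ghosh→Section 4pm (84 points), Santos→Section 9am (91 points), Varga→Section 11am (90 points) — total 65+38+86+84+91+90 = 454 points.
Row-greedy (each student in turn takes its best remaining section) gives 443 points, worse by 11.
Next-best assignment: Rossi→Section 1pm, Okafor→Section 2pm, Jensen→Section 10am, Ghosh→Section 4pm, Santos→Section 9am, Varga→Section 11am = 448 points.
Checked against all permutations: 454 points is optimal.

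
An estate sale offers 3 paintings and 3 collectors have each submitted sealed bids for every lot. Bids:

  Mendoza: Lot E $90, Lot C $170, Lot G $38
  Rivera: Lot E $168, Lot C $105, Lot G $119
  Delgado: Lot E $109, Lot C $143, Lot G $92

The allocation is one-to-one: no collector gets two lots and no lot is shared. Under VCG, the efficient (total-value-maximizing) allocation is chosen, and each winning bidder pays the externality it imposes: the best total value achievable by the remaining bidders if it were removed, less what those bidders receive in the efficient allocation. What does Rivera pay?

Efficient allocation: Mendoza→Lot C ($170), Rivera→Lot E ($168), Delgado→Lot G ($92); total welfare W = $430.
Rivera receives Lot E at value $168, so the others get W − 168 = $262.
Without Rivera: best allocation of the remaining 2 bidders over all 3 lots is Mendoza→Lot C ($170), Delgado→Lot E ($109), total $279.
VCG payment = (others' best without Rivera) − (others' welfare with Rivera) = 279 − 262 = $17.

Rivera pays $17.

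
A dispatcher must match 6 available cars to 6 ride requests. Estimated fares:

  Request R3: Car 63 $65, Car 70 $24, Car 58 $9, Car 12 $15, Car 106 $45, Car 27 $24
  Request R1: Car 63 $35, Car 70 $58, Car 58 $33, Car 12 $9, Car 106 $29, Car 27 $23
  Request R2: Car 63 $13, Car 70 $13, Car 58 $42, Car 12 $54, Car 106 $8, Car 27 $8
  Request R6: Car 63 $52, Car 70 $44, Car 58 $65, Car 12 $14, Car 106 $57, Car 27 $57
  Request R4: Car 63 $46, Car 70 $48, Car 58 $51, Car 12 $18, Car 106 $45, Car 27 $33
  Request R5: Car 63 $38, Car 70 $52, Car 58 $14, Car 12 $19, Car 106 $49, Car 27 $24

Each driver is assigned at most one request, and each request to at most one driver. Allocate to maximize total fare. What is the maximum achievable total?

Optimal: Car 63→Request R3 ($65), Car 70→Request R1 ($58), Car 58→Request R4 ($51), Car 12→Request R2 ($54), Car 106→Request R5 ($49), Car 27→Request R6 ($57) — total 65+58+51+54+49+57 = $334.
Column-greedy (each request in turn goes to its best remaining driver) gives $311, worse by 23.
Next-best assignment: Car 63→Request R3, Car 70→Request R1, Car 58→Request R6, Car 12→Request R2, Car 106→Request R5, Car 27→Request R4 = $324.
Swapping Car 106↔Car 12 (Car 106→Request R2 $8, Car 12→Request R5 $19) loses 76.

Max total: $334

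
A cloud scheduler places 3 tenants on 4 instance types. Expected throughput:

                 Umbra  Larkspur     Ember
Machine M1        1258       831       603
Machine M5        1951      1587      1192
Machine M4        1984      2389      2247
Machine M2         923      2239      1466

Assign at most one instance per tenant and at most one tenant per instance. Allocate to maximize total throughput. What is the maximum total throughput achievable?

Max total: 6437 ops/s

This is a one-to-one assignment (maximum-weight bipartite matching).
Optimal: Umbra→Machine M5 (1951 ops/s), Larkspur→Machine M2 (2239 ops/s), Ember→Machine M4 (2247 ops/s) — total 1951+2239+2247 = 6437 ops/s.
Column-greedy (each instance in turn goes to its best remaining tenant) gives 5092 ops/s, worse by 1345.
Next-best assignment: Umbra→Machine M5, Larkspur→Machine M4, Ember→Machine M2 = 5806 ops/s.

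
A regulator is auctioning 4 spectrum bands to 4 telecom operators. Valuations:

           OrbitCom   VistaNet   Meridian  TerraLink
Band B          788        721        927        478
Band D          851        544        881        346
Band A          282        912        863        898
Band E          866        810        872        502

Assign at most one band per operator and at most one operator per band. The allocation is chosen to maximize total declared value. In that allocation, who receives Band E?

VistaNet receives Band E.

Optimal: OrbitCom→Band D ($851M), VistaNet→Band E ($810M), Meridian→Band B ($927M), TerraLink→Band A ($898M) — total 851+810+927+898 = $3486M.
Row-greedy (each operator in turn takes its best remaining band) gives $3051M, worse by 435.
Next-best assignment: OrbitCom→Band B, VistaNet→Band E, Meridian→Band D, TerraLink→Band A = $3377M.
Swapping Meridian↔TerraLink (Meridian→Band A $863M, TerraLink→Band B $478M) loses 484.
Checked against all permutations: $3486M is optimal.
VistaNet's own top band is Band A ($912M), but forcing VistaNet→Band A and reassigning the rest optimally gives only $3192M — worse by 294.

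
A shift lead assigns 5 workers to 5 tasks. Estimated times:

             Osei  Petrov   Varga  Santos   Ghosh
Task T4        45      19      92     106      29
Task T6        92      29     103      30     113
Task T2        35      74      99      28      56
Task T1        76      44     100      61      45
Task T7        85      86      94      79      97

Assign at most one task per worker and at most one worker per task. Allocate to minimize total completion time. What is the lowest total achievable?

Minimum total: 223 min

Optimal: Osei→Task T2 (35 min), Petrov→Task T4 (19 min), Varga→Task T7 (94 min), Santos→Task T6 (30 min), Ghosh→Task T1 (45 min) — total 35+19+94+30+45 = 223 min.
Min-entry greedy (repeatedly take the single cheapest remaining cell) gives 280 min, worse by 57.
Next-best assignment: Osei→Task T2, Petrov→Task T1, Varga→Task T7, Santos→Task T6, Ghosh→Task T4 = 232 min.
Swapping Santos↔Ghosh (Santos→Task T1 61 min, Ghosh→Task T6 113 min) adds 99.
No other one-to-one assignment undercuts 223 min.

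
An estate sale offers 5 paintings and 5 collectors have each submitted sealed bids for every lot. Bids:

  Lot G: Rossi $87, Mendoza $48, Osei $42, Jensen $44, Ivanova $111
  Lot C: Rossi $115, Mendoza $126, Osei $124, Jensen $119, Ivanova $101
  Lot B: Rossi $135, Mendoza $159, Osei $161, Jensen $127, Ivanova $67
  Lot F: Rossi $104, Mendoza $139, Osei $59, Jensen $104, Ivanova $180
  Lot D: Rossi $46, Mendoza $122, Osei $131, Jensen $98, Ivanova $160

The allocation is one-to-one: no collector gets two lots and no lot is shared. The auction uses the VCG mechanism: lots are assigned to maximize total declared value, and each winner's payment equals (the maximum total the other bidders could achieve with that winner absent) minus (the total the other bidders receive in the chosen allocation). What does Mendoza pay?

Mendoza pays $48.

Efficient allocation: Rossi→Lot G ($87), Mendoza→Lot B ($159), Osei→Lot D ($131), Jensen→Lot C ($119), Ivanova→Lot F ($180); total welfare W = $676.
Mendoza receives Lot B at value $159, so the others get W − 159 = $517.
Without Mendoza: best allocation of the remaining 4 bidders over all 5 lots is Rossi→Lot B ($135), Osei→Lot D ($131), Jensen→Lot C ($119), Ivanova→Lot F ($180), total $565.
VCG payment = (others' best without Mendoza) − (others' welfare with Mendoza) = 565 − 517 = $48.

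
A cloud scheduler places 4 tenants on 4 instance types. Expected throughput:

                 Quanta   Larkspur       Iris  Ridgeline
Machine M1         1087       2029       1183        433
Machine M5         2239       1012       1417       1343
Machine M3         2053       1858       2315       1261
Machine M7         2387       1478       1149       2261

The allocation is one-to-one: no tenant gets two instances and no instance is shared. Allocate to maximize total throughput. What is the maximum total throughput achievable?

Max total: 8844 ops/s

Optimal: Quanta→Machine M5 (2239 ops/s), Larkspur→Machine M1 (2029 ops/s), Iris→Machine M3 (2315 ops/s), Ridgeline→Machine M7 (2261 ops/s) — total 2239+2029+2315+2261 = 8844 ops/s.
Max-entry greedy (repeatedly take the single best remaining cell) gives 8074 ops/s, worse by 770.
No other one-to-one assignment exceeds 8844 ops/s.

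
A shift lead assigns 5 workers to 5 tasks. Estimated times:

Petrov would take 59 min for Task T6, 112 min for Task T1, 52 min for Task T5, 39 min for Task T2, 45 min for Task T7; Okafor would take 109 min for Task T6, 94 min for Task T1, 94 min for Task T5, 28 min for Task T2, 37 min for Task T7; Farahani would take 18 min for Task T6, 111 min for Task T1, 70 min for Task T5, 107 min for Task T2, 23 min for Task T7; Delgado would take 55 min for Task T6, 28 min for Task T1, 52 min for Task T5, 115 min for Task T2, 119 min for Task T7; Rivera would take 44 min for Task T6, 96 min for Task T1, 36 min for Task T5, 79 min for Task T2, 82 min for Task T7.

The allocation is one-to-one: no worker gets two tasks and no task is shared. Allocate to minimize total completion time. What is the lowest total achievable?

Minimum total: 155 min

This is the linear assignment problem.
Optimal: Petrov→Task T7 (45 min), Okafor→Task T2 (28 min), Farahani→Task T6 (18 min), Delgado→Task T1 (28 min), Rivera→Task T5 (36 min) — total 45+28+18+28+36 = 155 min.
Row-greedy (each worker in turn takes its cheapest remaining task) gives 158 min, worse by 3.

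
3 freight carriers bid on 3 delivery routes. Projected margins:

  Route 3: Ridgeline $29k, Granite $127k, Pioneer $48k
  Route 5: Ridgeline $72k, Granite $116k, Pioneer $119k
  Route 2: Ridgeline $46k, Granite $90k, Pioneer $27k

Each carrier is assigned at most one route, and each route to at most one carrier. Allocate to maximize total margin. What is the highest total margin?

Max total: $292k

Treat this as an assignment problem: match each carrier to one route.
Optimal: Ridgeline→Route 2 ($46k), Granite→Route 3 ($127k), Pioneer→Route 5 ($119k) — total 46+127+119 = $292k.
Row-greedy (each carrier in turn takes its best remaining route) gives $226k, worse by 66.
Swapping Pioneer↔Ridgeline (Pioneer→Route 2 $27k, Ridgeline→Route 5 $72k) loses 66.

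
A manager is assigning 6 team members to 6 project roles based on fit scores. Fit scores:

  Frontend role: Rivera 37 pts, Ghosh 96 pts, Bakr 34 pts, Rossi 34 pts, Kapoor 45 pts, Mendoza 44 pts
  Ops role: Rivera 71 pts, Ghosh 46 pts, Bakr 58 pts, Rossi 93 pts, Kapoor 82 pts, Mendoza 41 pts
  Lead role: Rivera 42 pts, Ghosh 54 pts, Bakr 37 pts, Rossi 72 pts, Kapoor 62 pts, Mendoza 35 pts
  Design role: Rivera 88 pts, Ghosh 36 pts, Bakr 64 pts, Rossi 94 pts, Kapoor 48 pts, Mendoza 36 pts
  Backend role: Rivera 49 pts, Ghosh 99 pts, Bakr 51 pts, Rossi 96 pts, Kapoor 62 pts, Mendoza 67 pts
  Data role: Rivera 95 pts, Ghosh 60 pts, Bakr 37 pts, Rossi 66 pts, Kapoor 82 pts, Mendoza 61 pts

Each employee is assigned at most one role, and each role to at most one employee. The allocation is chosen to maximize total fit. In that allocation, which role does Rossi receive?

Optimal: Rivera→Data role (95 pts), Ghosh→Frontend role (96 pts), Bakr→Design role (64 pts), Rossi→Ops role (93 pts), Kapoor→Lead role (62 pts), Mendoza→Backend role (67 pts) — total 95+96+64+93+62+67 = 477 pts.
Next-best assignment: Rivera→Data role, Ghosh→Frontend role, Bakr→Design role, Rossi→Lead role, Kapoor→Ops role, Mendoza→Backend role = 476 pts.
Every other assignment is strictly worse.
Rossi's own top role is Backend role (96 pts), but forcing Rossi→Backend role and reassigning the rest optimally gives only 468 pts — worse by 9.

Rossi receives Ops role.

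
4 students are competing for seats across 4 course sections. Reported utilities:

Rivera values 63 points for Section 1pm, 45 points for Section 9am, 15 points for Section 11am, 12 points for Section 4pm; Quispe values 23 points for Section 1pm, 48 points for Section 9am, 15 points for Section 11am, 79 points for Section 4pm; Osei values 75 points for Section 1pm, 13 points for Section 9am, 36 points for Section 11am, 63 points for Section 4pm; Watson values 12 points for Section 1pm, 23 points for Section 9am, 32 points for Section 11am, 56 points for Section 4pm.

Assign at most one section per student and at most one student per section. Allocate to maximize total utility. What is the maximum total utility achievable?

Maximum total: 231 points

This is the linear assignment problem.
Optimal: Rivera→Section 9am (45 points), Quispe→Section 4pm (79 points), Osei→Section 1pm (75 points), Watson→Section 11am (32 points) — total 45+79+75+32 = 231 points.
Column-greedy (each section in turn goes to its best remaining student) gives 167 points, worse by 64.
No other one-to-one assignment exceeds 231 points.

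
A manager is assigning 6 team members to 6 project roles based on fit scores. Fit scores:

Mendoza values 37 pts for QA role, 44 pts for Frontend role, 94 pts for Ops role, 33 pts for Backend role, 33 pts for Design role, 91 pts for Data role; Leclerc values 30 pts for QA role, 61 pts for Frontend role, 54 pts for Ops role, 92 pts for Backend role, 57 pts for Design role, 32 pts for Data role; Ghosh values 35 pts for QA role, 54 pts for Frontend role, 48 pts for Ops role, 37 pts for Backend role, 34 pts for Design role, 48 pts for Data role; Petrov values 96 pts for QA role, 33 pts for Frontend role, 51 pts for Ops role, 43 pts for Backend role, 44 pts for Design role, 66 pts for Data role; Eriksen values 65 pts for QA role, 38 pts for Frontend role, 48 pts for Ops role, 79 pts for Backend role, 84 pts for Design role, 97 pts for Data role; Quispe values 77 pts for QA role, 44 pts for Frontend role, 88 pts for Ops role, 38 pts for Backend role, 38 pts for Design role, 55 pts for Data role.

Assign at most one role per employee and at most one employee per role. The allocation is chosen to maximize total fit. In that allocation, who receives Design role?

Optimal: Mendoza→Data role (91 pts), Leclerc→Backend role (92 pts), Ghosh→Frontend role (54 pts), Petrov→QA role (96 pts), Eriksen→Design role (84 pts), Quispe→Ops role (88 pts) — total 91+92+54+96+84+88 = 505 pts.
Max-entry greedy (repeatedly take the single best remaining cell) gives 471 pts, worse by 34.
Next-best assignment: Mendoza→Ops role, Leclerc→Backend role, Ghosh→Frontend role, Petrov→QA role, Eriksen→Design role, Quispe→Data role = 475 pts.
Eriksen's own top role is Data role (97 pts), but forcing Eriksen→Data role and reassigning the rest optimally gives only 471 pts — worse by 34.

Eriksen receives Design role.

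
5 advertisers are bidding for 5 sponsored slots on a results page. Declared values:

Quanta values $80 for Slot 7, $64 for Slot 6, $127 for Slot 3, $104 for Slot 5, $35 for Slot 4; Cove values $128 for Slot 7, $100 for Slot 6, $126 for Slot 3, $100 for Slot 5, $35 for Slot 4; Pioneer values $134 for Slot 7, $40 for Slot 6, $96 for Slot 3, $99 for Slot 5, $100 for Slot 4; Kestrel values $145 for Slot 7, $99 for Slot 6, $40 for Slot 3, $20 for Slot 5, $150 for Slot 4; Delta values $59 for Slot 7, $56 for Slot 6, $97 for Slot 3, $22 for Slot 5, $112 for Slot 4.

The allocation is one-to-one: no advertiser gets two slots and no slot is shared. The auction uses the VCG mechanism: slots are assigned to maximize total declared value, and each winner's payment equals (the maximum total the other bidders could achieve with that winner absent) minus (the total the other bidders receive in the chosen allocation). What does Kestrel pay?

Kestrel pays $41.

Efficient allocation: Quanta→Slot 5 ($104), Cove→Slot 6 ($100), Pioneer→Slot 7 ($134), Kestrel→Slot 4 ($150), Delta→Slot 3 ($97); total welfare W = $585.
Kestrel receives Slot 4 at value $150, so the others get W − 150 = $435.
Without Kestrel: best allocation of the remaining 4 bidders over all 5 slots is Quanta→Slot 5 ($104), Cove→Slot 3 ($126), Pioneer→Slot 7 ($134), Delta→Slot 4 ($112), total $476.
VCG payment = (others' best without Kestrel) − (others' welfare with Kestrel) = 476 − 435 = $41.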